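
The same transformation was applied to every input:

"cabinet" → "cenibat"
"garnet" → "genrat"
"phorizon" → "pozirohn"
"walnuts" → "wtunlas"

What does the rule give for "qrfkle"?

qlkfre

The transformation: swap the first and last characters, then reverse the string.
Applying both steps to "qrfkle": "erfklq", then "qlkfre".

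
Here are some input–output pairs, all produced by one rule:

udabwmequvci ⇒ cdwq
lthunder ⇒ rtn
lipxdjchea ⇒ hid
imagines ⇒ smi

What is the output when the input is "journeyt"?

What's happening: keep one character in every 3, starting at position 2 (positions 2nd, 5th, 8th, ...), then move the last character to the front.
Starting from "journeyt": after the first operation, "ont"; after the second, "ton".

ton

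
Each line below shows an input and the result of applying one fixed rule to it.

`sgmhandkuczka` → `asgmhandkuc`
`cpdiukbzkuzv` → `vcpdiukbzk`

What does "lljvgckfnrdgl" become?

llljvgckfnr

What's happening: move the last 3 characters to the front (rotate right by 3), then delete the first 2 characters.
On "lljvgckfnrdgl": the first step gives "dgllljvgckfnr", and the second then gives "llljvgckfnr".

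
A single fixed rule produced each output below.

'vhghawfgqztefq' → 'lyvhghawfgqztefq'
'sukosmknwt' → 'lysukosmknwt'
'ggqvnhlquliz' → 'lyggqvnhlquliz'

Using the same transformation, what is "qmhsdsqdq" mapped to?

lyqmhsdsqdq

What's happening: prepend "ly".
"qmhsdsqdq" → "lyqmhsdsqdq".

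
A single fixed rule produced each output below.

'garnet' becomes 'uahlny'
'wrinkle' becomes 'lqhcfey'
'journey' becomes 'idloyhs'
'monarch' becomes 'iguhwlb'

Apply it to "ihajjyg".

In each case the input is transformed by: shift every letter 6 places backward in the alphabet (wrapping around), then swap each adjacent pair of characters (1↔2, 3↔4, ...).
Starting from "ihajjyg": after the first operation, "cbuddsa"; after the second, "bcdusda".

bcdusda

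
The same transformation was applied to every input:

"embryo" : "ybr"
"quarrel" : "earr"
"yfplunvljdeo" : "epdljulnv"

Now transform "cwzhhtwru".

What's happening: take characters alternately from the front and the back (1st, last, 2nd, 2nd-last, ...), then delete the first 3 characters.
Applying both steps to "cwzhhtwru": "cuwrzwhth", then "rzwhth".

rzwhth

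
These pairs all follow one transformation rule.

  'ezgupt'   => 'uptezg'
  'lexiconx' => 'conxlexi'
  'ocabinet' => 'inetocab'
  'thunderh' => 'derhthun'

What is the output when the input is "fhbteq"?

teqfhb

In each case the input is transformed by: swap the front and back halves of the string.
For "fhbteq" the result is "teqfhb".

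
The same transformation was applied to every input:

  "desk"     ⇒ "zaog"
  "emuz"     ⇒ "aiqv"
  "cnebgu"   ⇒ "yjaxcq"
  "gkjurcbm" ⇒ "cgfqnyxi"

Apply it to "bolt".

xkhp

Each output is the input with this applied: shift every letter 4 places backward in the alphabet (wrapping around).
On "bolt" that produces "xkhp".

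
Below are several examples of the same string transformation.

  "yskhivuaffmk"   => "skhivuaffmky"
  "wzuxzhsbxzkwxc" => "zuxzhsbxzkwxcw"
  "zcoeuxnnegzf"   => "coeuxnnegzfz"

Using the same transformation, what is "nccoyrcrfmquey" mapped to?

What's happening: move the first character to the end.
Doing the same to "nccoyrcrfmquey": "ccoyrcrfmqueyn".

ccoyrcrfmqueyn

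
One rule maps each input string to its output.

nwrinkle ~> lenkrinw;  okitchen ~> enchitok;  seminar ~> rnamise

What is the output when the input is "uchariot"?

otrihauc

What's happening: swap each adjacent pair of characters (1↔2, 3↔4, ...), then reverse the string.
Starting from "uchariot": after the first operation, "cuahirto"; after the second, "otrihauc".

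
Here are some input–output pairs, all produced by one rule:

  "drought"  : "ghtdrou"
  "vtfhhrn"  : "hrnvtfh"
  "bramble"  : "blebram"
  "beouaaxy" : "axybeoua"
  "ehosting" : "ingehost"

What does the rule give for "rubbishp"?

shprubbi

The transformation: move the last 3 characters to the front (rotate right by 3).
"rubbishp" → "shprubbi".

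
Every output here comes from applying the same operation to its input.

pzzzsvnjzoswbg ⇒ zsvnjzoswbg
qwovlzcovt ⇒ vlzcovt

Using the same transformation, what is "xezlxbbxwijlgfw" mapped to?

Looking at the pairs, the operation is to delete the first 3 characters.
On "xezlxbbxwijlgfw" that produces "lxbbxwijlgfw".

lxbbxwijlgfw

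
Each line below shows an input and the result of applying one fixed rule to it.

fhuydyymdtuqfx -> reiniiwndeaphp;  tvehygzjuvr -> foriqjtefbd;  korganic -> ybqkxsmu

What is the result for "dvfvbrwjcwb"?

The pattern: shift every letter 10 places forward in the alphabet (wrapping around), then move the first character to the end.
Applying both steps to "dvfvbrwjcwb": "nfpflbgtmgl", then "fpflbgtmgln".

fpflbgtmgln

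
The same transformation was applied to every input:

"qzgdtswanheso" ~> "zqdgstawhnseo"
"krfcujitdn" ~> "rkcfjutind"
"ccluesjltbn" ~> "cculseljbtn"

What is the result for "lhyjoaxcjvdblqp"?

Rule — swap each adjacent pair of characters (1↔2, 3↔4, ...).
Applying that to "lhyjoaxcjvdblqp" gives "hljyaocxvjbdqlp".

hljyaocxvjbdqlp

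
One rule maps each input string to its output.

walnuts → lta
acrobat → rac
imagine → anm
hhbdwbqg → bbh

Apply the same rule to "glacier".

ael

Each output is the input with this applied: move the first 2 characters to the end (rotate left by 2), then keep one character in every 3, starting at position 1 (positions 1st, 4th, 7th, ...).
Applying both steps to "glacier": "aciergl", then "ael".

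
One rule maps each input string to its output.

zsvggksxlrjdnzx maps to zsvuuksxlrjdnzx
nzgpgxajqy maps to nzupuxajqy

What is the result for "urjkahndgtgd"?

Rule — replace every "g" with "u".
"urjkahndgtgd" → "urjkahndutud".

urjkahndutud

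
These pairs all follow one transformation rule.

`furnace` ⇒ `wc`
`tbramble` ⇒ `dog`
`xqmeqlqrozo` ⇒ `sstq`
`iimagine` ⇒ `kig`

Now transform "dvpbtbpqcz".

The rule is to keep one character in every 3, starting at position 2 (positions 2nd, 5th, 8th, ...), then shift every letter 2 places forward in the alphabet (wrapping around).
For "dvpbtbpqcz" the result is "xvs".

xvs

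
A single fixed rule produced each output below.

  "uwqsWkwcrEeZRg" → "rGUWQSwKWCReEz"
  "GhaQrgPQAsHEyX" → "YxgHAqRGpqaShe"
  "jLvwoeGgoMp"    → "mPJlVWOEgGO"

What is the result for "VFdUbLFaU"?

Each output is the input with this applied: move the last 2 characters to the front (rotate right by 2), then flip the case of every letter.
On "VFdUbLFaU": the first step gives "aUVFdUbLF", and the second then gives "AuvfDuBlf".

AuvfDuBlf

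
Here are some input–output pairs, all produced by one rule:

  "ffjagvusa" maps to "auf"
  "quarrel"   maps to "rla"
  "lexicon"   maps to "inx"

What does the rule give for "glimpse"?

The rule is to move the first 3 characters to the end (rotate left by 3), then keep one character in every 3, starting at position 1 (positions 1st, 4th, 7th, ...).
Applying that to "glimpse" gives "mei".

mei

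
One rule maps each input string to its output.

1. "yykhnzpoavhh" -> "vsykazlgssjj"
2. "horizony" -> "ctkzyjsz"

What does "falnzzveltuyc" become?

wykkgpwefjnql

The rule is to shift every letter 11 places forward in the alphabet (wrapping around), then move the first 2 characters to the end (rotate left by 2).
"falnzzveltuyc" → "qlwykkgpwefjn" → "wykkgpwefjnql".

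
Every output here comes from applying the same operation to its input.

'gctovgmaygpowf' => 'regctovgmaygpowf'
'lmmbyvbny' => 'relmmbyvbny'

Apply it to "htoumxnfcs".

rehtoumxnfcs

Rule — prepend "re".
Applying that to "htoumxnfcs" gives "rehtoumxnfcs".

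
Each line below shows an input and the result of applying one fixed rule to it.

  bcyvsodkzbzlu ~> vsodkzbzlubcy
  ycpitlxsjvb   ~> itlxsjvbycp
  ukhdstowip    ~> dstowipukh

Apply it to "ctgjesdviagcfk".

jesdviagcfkctg

Each output is the input with this applied: move the first 3 characters to the end (rotate left by 3).
"ctgjesdviagcfk" → "jesdviagcfkctg".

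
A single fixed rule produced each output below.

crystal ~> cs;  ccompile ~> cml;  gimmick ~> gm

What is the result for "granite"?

Looking at the pairs, the operation is to move the last character to the front, then keep one character in every 3, starting at position 2 (positions 2nd, 5th, 8th, ...).
"granite" → "gn".

gn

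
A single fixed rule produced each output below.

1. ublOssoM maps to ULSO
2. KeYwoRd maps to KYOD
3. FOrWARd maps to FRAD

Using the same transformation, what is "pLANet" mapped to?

In each case the input is transformed by: keep every other character starting from the first (positions 1st, 3rd, 5th, ...), then convert every letter to uppercase.
"pLANet" → "pAe" → "PAE".

PAE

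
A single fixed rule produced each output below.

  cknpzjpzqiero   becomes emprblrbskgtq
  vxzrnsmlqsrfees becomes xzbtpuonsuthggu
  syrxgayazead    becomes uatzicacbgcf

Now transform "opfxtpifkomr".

qrhzvrkhmqot

The transformation: shift every letter 2 places forward in the alphabet (wrapping around).
On "opfxtpifkomr" that produces "qrhzvrkhmqot".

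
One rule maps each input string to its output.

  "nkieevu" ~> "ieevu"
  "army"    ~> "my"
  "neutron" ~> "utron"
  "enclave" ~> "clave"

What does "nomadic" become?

What's happening: delete the first 2 characters.
So "nomadic" becomes "madic".

madic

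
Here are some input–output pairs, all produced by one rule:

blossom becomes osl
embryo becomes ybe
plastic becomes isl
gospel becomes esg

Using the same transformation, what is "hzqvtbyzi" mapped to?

Rule — reverse the string, then keep every other character starting from the second (positions 2nd, 4th, 6th, ...).
On "hzqvtbyzi": the first step gives "izybtvqzh", and the second then gives "zbvz".

zbvz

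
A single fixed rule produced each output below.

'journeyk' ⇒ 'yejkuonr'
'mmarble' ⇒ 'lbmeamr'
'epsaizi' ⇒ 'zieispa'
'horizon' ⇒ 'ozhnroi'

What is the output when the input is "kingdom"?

odkmnig

Looking at the pairs, the operation is to move the last 3 characters to the front (rotate right by 3), then swap each adjacent pair of characters (1↔2, 3↔4, ...).
Applying both steps to "kingdom": "domking", then "odkmnig".
(Check on "journeyk": → "eykjourn" → "yejkuonr" ✓)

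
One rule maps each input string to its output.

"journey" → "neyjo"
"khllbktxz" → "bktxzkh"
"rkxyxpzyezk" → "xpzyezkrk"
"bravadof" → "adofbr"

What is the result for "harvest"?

Each output is the input with this applied: move the first 2 characters to the end (rotate left by 2), then delete the first 2 characters.
For "harvest", step one produces "rvestha"; step two turns that into "estha".
(Check on "khllbktxz": → "llbktxzkh" → "bktxzkh" ✓)

estha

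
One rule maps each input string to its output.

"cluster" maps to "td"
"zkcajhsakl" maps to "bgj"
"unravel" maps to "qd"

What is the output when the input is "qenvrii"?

What's happening: shift every letter 1 place backward in the alphabet (wrapping around), then keep one character in every 3, starting at position 3 (positions 3rd, 6th, 9th, ...).
"qenvrii" → "pdmuqhh" → "mh".

mh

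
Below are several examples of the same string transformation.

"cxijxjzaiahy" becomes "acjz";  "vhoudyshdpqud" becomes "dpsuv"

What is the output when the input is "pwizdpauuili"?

aipz

What's happening: keep one character in every 3, starting at position 1 (positions 1st, 4th, 7th, ...), then sort the characters into alphabetical order.
Working it through for "pwizdpauuili": intermediate "pzai", final "aipz".
(Check on "vhoudyshdpqud": → "vuspd" → "dpsuv" ✓)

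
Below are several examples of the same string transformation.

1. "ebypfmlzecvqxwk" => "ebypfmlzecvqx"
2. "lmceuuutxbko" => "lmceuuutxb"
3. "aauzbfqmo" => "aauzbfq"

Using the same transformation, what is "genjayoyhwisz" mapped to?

The pattern: delete the last 2 characters.
So "genjayoyhwisz" becomes "genjayoyhwi".

genjayoyhwi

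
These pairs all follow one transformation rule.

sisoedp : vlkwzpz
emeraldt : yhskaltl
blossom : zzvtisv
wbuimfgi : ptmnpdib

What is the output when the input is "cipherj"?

olyqjpw

What's happening: move the first 3 characters to the end (rotate left by 3), then shift every letter 7 places forward in the alphabet (wrapping around).
For "cipherj", step one produces "herjcip"; step two turns that into "olyqjpw".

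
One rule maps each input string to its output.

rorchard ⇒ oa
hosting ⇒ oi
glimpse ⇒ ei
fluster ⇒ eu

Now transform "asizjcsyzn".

ai

Looking at the pairs, the operation is to move the last 2 characters to the front (rotate right by 2), then keep only the vowels.
Working it through for "asizjcsyzn": intermediate "znasizjcsy", final "ai".
(Check on "glimpse": → "seglimp" → "ei" ✓)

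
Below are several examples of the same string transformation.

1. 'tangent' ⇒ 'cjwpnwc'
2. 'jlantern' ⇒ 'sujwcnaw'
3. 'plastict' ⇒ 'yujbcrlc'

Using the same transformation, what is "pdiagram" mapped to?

Looking at the pairs, the operation is to shift every letter 9 places forward in the alphabet (wrapping around).
So "pdiagram" becomes "ymrjpajv".

ymrjpajv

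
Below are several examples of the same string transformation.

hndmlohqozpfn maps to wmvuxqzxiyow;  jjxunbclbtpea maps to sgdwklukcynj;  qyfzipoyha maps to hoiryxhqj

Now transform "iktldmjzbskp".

Rule — shift every letter 9 places forward in the alphabet (wrapping around), then delete the first character.
Starting from "iktldmjzbskp": after the first operation, "rtcumvsikbty"; after the second, "tcumvsikbty".
(Check on "hndmlohqozpfn": → "qwmvuxqzxiyow" → "wmvuxqzxiyow" ✓)

tcumvsikbty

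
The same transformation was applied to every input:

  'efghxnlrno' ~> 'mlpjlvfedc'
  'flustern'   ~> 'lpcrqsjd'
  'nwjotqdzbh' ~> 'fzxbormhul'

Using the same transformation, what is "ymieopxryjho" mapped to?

Each output is the input with this applied: shift every letter 2 places backward in the alphabet (wrapping around), then reverse the string.
On "ymieopxryjho" that produces "mfhwpvnmcgkw".

mfhwpvnmcgkw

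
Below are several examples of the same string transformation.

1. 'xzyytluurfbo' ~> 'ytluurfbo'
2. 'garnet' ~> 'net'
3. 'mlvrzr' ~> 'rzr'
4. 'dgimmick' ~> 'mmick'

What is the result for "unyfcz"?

fcz

The rule is to delete the first 3 characters.
On "unyfcz" that produces "fcz".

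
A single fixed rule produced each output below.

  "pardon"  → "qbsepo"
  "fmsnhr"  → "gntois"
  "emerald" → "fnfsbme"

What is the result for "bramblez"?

csbncmfa

The transformation: shift every letter 1 place forward in the alphabet (wrapping around).
Doing the same to "bramblez": "csbncmfa".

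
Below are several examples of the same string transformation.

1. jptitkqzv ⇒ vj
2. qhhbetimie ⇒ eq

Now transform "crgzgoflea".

Each output is the input with this applied: move the first character to the end, then keep only the last 2 characters.
"crgzgoflea" → "rgzgofleac" → "ac".
(Check on "qhhbetimie": → "hhbetimieq" → "eq" ✓)

ac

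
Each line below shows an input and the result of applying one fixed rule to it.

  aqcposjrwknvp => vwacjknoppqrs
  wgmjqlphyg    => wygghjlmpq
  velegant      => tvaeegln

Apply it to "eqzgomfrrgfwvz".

zzeffggmoqrrvw

The pattern: sort the characters into alphabetical order, then move the last 2 characters to the front (rotate right by 2).
Working it through for "eqzgomfrrgfwvz": intermediate "effggmoqrrvwzz", final "zzeffggmoqrrvw".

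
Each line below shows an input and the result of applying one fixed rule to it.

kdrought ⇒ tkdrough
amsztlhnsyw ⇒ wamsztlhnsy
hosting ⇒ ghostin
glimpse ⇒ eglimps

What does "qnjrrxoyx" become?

xqnjrrxoy

The rule is to move the last character to the front.
So "qnjrrxoyx" becomes "xqnjrrxoy".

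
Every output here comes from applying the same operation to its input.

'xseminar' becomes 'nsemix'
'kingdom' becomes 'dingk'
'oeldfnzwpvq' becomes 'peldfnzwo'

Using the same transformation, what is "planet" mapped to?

nlap

Rule — delete the last 2 characters, then swap the first and last characters.
So "planet" becomes "nlap".
(Check on "xseminar": → "xsemin" → "nsemix" ✓)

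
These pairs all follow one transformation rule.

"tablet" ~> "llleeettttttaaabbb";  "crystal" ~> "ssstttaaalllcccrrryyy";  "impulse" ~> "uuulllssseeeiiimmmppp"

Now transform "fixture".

Rule — move the first 3 characters to the end (rotate left by 3), then repeat every character 3 times.
So "fixture" becomes "tttuuurrreeefffiiixxx".

tttuuurrreeefffiiixxx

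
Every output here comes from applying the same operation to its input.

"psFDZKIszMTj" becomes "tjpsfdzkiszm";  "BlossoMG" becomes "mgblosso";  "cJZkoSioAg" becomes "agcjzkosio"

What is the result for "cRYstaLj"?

ljcrysta

In each case the input is transformed by: move the last 2 characters to the front (rotate right by 2), then convert every letter to lowercase.
"cRYstaLj" → "ljcrysta".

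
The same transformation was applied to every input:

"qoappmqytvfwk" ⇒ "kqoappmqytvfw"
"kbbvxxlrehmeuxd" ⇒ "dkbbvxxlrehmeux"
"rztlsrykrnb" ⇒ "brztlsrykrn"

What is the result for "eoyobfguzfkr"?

reoyobfguzfk

Each output is the input with this applied: move the last character to the front.
Doing the same to "eoyobfguzfkr": "reoyobfguzfk".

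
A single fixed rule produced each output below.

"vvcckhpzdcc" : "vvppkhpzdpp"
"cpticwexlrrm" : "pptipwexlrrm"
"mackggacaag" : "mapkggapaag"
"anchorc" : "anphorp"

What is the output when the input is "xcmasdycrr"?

xpmasdyprr

Each output is the input with this applied: replace every "c" with "p".
So "xcmasdycrr" becomes "xpmasdyprr".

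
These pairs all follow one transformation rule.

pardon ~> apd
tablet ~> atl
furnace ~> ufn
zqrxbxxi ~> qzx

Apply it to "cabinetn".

The pattern: swap each adjacent pair of characters (1↔2, 3↔4, ...), then keep only the first 3 characters.
"cabinetn" → "acibennt" → "aci".

aci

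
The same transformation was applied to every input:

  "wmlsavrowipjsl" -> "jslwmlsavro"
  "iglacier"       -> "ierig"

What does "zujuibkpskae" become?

Looking at the pairs, the operation is to move the last 3 characters to the front (rotate right by 3), then delete the last 3 characters.
Working it through for "zujuibkpskae": intermediate "kaezujuibkps", final "kaezujuib".

kaezujuib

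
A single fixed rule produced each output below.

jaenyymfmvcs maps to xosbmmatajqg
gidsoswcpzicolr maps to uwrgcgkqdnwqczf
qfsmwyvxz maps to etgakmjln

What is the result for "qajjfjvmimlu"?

Looking at the pairs, the operation is to shift every letter 12 places backward in the alphabet (wrapping around).
"qajjfjvmimlu" → "eoxxtxjawazi".

eoxxtxjawazi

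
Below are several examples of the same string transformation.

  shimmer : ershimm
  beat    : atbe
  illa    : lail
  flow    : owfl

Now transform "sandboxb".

In each case the input is transformed by: move the last 2 characters to the front (rotate right by 2).
On "sandboxb" that produces "xbsandbo".

xbsandbo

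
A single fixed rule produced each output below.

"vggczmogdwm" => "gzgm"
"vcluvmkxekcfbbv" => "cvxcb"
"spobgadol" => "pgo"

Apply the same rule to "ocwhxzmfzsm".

cxfm

The rule is to keep one character in every 3, starting at position 2 (positions 2nd, 5th, 8th, ...).
Applying that to "ocwhxzmfzsm" gives "cxfm".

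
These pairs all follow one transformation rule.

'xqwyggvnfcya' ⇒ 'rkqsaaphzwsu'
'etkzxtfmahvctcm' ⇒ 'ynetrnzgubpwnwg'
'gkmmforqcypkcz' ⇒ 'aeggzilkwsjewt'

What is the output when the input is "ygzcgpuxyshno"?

Each output is the input with this applied: shift every letter 6 places backward in the alphabet (wrapping around).
On "ygzcgpuxyshno" that produces "satwajorsmbhi".

satwajorsmbhi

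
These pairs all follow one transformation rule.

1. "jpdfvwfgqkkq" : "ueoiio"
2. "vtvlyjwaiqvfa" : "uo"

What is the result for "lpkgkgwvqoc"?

ieieuoa

Each output is the input with this applied: shift every letter 2 places backward in the alphabet (wrapping around), then keep only the vowels.
For "lpkgkgwvqoc", step one produces "jnieieutoma"; step two turns that into "ieieuoa".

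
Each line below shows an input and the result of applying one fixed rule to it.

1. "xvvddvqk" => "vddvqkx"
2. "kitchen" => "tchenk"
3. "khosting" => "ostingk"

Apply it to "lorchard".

The rule is to move the first 2 characters to the end (rotate left by 2), then delete the last character.
"lorchard" → "rchardlo" → "rchardl".

rchardl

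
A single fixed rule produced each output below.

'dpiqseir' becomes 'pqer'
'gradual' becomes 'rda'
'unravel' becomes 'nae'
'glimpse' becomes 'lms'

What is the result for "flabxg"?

The pattern: keep every other character starting from the second (positions 2nd, 4th, 6th, ...).
"flabxg" → "lbg".

lbg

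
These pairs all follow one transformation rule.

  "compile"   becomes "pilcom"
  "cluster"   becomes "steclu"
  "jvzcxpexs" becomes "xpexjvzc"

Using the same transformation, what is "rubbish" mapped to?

bisrub

In each case the input is transformed by: delete the last character, then swap the front and back halves of the string.
For "rubbish", step one produces "rubbis"; step two turns that into "bisrub".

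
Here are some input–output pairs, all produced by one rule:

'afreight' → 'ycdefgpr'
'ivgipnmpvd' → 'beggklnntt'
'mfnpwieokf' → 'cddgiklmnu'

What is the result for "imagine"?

yceggkl

Looking at the pairs, the operation is to sort the characters into alphabetical order, then shift every letter 2 places backward in the alphabet (wrapping around).
For "imagine" the result is "yceggkl".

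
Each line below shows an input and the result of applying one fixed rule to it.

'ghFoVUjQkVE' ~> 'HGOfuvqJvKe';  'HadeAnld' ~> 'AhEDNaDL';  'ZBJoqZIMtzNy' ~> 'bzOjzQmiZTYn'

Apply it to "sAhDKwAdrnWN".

The pattern: flip the case of every letter, then swap each adjacent pair of characters (1↔2, 3↔4, ...).
Applying both steps to "sAhDKwAdrnWN": "SaHdkWaDRNwn", then "aSdHWkDaNRnw".
(Check on "ghFoVUjQkVE": → "GHfOvuJqKve" → "HGOfuvqJvKe" ✓)

aSdHWkDaNRnw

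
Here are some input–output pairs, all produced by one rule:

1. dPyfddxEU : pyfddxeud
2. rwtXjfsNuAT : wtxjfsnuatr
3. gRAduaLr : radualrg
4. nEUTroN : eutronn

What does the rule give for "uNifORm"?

niformu

The rule is to move the first character to the end, then convert every letter to lowercase.
Applying both steps to "uNifORm": "NifORmu", then "niformu".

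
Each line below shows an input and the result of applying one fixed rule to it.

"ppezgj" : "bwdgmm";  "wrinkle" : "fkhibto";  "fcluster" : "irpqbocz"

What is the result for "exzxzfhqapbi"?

Looking at the pairs, the operation is to move the first 2 characters to the end (rotate left by 2), then shift every letter 3 places backward in the alphabet (wrapping around).
For "exzxzfhqapbi", step one produces "zxzfhqapbiex"; step two turns that into "wuwcenxmyfbu".

wuwcenxmyfbu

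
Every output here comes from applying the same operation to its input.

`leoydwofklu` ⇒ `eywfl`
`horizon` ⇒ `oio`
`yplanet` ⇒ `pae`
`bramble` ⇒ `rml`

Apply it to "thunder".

The rule is to keep every other character starting from the second (positions 2nd, 4th, 6th, ...).
So "thunder" becomes "hne".

hne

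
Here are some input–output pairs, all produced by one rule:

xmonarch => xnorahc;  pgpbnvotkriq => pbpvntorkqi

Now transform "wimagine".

In each case the input is transformed by: swap each adjacent pair of characters (1↔2, 3↔4, ...), then delete the first character.
On "wimagine" that produces "wamigen".

wamigen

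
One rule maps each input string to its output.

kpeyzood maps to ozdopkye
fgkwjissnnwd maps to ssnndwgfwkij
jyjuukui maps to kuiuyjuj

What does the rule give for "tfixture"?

uterftxi

The pattern: swap each adjacent pair of characters (1↔2, 3↔4, ...), then swap the front and back halves of the string.
"tfixture" → "ftxiuter" → "uterftxi".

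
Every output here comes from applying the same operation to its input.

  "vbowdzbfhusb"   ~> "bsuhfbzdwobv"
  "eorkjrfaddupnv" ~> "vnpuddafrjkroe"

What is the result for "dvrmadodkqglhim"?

The transformation: reverse the string.
So "dvrmadodkqglhim" becomes "mihlgqkdodamrvd".

mihlgqkdodamrvd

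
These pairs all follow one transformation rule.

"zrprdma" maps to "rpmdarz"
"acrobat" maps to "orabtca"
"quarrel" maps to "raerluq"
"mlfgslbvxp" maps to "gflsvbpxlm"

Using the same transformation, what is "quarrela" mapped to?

raeraluq

What's happening: swap each adjacent pair of characters (1↔2, 3↔4, ...), then move the first 2 characters to the end (rotate left by 2).
So "quarrela" becomes "raeraluq".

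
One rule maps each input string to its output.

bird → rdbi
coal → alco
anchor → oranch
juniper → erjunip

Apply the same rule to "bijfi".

fibij

In each case the input is transformed by: move the last 2 characters to the front (rotate right by 2).
Doing the same to "bijfi": "fibij".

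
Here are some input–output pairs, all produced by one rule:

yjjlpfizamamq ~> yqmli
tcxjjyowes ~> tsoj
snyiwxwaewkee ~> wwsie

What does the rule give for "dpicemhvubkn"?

The pattern: keep one character in every 3, starting at position 1 (positions 1st, 4th, 7th, ...), then sort the characters into reverse alphabetical order.
Doing the same to "dpicemhvubkn": "hdcb".

hdcb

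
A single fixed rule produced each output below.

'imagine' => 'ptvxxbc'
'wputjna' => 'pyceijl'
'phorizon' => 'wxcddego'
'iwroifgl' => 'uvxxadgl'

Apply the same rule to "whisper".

twxeghl

Looking at the pairs, the operation is to sort the characters into alphabetical order, then shift every letter 11 places backward in the alphabet (wrapping around).
On "whisper": the first step gives "ehiprsw", and the second then gives "twxeghl".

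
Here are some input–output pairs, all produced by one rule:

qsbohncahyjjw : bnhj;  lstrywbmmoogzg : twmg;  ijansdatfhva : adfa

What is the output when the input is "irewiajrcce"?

Rule — keep one character in every 3, starting at position 3 (positions 3rd, 6th, 9th, ...).
Applying that to "irewiajrcce" gives "eac".

eac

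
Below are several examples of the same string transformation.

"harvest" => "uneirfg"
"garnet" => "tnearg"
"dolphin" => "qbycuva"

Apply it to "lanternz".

What's happening: shift every letter 13 places forward in the alphabet (wrapping around) — i.e. ROT13.
"lanternz" → "ynagream".

ynagream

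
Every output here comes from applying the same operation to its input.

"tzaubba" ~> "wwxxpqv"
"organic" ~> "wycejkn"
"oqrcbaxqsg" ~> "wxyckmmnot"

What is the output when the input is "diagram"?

wwzcein

What's happening: sort the characters into alphabetical order, then shift every letter 4 places backward in the alphabet (wrapping around).
Starting from "diagram": after the first operation, "aadgimr"; after the second, "wwzcein".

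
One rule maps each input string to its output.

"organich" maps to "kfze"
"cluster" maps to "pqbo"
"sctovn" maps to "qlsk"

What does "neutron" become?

Each output is the input with this applied: shift every letter 3 places backward in the alphabet (wrapping around), then keep only the last 4 characters.
For "neutron", step one produces "kbrqolk"; step two turns that into "qolk".

qolk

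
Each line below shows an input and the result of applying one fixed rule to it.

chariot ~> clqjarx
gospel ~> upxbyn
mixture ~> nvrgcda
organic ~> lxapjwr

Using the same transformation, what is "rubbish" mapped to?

The pattern: move the last character to the front, then shift every letter 9 places forward in the alphabet (wrapping around).
For "rubbish", step one produces "hrubbis"; step two turns that into "qadkkrb".

qadkkrb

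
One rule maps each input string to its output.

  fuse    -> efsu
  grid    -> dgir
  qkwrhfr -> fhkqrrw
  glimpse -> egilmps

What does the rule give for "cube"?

bceu

The transformation: sort the characters into alphabetical order.
Applying that to "cube" gives "bceu".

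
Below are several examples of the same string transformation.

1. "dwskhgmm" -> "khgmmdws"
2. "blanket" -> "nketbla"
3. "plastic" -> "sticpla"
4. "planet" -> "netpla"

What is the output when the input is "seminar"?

inarsem

The rule is to move the first 3 characters to the end (rotate left by 3).
Applying that to "seminar" gives "inarsem".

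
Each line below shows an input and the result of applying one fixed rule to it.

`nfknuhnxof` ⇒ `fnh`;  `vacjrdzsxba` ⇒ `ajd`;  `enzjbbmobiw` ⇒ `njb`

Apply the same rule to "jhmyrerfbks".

What's happening: keep every other character starting from the second (positions 2nd, 4th, 6th, ...), then keep only the first 3 characters.
"jhmyrerfbks" → "hyefk" → "hye".
(Check on "nfknuhnxof": → "fnhxf" → "fnh" ✓)

hye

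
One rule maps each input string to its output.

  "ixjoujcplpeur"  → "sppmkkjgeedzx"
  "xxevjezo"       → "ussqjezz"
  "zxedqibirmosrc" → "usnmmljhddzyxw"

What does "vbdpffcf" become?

qkaaayxw

Each output is the input with this applied: sort the characters into reverse alphabetical order, then shift every letter 5 places backward in the alphabet (wrapping around).
Working it through for "vbdpffcf": intermediate "vpfffdcb", final "qkaaayxw".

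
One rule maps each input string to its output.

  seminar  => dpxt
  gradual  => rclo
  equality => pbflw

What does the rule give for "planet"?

The pattern: shift every letter 11 places forward in the alphabet (wrapping around), then delete the last 3 characters.
Applying both steps to "planet": "awlype", then "awl".

awl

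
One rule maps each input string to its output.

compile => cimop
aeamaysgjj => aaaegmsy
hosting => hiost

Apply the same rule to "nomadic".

admno

The pattern: delete the last 2 characters, then sort the characters into alphabetical order.
On "nomadic" that produces "admno".
(Check on "aeamaysgjj": → "aeamaysg" → "aaaegmsy" ✓)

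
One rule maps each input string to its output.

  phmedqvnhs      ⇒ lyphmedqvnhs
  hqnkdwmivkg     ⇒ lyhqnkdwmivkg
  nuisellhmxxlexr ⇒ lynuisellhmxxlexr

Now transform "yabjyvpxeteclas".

The transformation: prepend "ly".
"yabjyvpxeteclas" → "lyyabjyvpxeteclas".

lyyabjyvpxeteclas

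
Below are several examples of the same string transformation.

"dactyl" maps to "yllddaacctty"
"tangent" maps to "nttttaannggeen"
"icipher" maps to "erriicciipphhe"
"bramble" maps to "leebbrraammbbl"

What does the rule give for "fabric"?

iccffaabbrri

Each output is the input with this applied: double every character, then move the last 3 characters to the front (rotate right by 3).
Working it through for "fabric": intermediate "ffaabbrriicc", final "iccffaabbrri".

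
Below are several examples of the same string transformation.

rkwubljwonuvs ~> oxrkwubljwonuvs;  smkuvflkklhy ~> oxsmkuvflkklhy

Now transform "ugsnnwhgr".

Rule — prepend "ox".
"ugsnnwhgr" → "oxugsnnwhgr".

oxugsnnwhgr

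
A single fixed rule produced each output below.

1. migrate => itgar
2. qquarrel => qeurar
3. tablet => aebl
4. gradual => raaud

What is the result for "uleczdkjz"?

ljekcdz

Looking at the pairs, the operation is to take characters alternately from the front and the back (1st, last, 2nd, 2nd-last, ...), then delete the first 2 characters.
On "uleczdkjz" that produces "ljekcdz".
(Check on "gradual": → "glraaud" → "raaud" ✓)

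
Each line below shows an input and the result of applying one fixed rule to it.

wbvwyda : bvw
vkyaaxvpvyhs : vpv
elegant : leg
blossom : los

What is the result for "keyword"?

The transformation: move the last 3 characters to the front (rotate right by 3), then keep only the last 3 characters.
Working it through for "keyword": intermediate "ordkeyw", final "eyw".

eyw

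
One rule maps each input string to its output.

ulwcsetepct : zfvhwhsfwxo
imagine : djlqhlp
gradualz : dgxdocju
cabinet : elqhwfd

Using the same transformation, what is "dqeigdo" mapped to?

In each case the input is transformed by: move the first 2 characters to the end (rotate left by 2), then shift every letter 3 places forward in the alphabet (wrapping around).
On "dqeigdo": the first step gives "eigdodq", and the second then gives "hljgrgt".
(Check on "cabinet": → "binetca" → "elqhwfd" ✓)

hljgrgt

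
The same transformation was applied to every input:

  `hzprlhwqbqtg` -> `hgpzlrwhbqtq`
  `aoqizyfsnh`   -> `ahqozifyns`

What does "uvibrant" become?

The transformation: move the last character to the front, then swap each adjacent pair of characters (1↔2, 3↔4, ...).
Applying both steps to "uvibrant": "tuvibran", then "utivrbna".
(Check on "hzprlhwqbqtg": → "ghzprlhwqbqt" → "hgpzlrwhbqtq" ✓)

utivrbna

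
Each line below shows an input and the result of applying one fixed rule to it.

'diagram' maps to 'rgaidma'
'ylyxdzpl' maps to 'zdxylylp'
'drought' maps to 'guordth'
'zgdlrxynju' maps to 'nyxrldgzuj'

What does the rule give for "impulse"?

What's happening: move the last 2 characters to the front (rotate right by 2), then reverse the string.
"impulse" → "lupmies".
(Check on "drought": → "htdroug" → "guordth" ✓)

lupmies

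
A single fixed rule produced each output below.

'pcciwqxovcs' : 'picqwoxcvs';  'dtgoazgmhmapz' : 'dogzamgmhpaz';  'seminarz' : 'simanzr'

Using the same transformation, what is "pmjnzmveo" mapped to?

The rule is to swap each adjacent pair of characters (1↔2, 3↔4, ...), then delete the first character.
"pmjnzmveo" → "pnjmzevo".
(Check on "pcciwqxovcs": → "cpicqwoxcvs" → "picqwoxcvs" ✓)

pnjmzevo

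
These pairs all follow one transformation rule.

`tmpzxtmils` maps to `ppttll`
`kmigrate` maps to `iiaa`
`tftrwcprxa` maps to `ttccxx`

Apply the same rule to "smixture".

iiuu

The rule is to keep one character in every 3, starting at position 3 (positions 3rd, 6th, 9th, ...), then double every character.
For "smixture", step one produces "iu"; step two turns that into "iiuu".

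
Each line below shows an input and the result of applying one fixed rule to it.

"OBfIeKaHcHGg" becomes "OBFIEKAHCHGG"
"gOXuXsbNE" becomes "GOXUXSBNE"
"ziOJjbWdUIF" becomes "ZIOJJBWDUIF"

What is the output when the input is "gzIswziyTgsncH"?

The pattern: convert every letter to uppercase.
Applying that to "gzIswziyTgsncH" gives "GZISWZIYTGSNCH".

GZISWZIYTGSNCH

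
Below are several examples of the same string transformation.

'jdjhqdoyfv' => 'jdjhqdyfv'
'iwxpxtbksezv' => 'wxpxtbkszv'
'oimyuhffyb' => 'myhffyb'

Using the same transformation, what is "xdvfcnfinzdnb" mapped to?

What's happening: remove every vowel.
So "xdvfcnfinzdnb" becomes "xdvfcnfnzdnb".

xdvfcnfnzdnb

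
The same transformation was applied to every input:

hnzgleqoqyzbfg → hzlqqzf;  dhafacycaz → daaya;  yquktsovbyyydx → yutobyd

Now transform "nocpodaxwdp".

ncoawp

Looking at the pairs, the operation is to keep every other character starting from the first (positions 1st, 3rd, 5th, ...).
Applying that to "nocpodaxwdp" gives "ncoawp".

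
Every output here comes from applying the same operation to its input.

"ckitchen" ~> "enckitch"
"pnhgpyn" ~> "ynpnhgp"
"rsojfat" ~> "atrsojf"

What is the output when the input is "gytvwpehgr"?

Each output is the input with this applied: move the last 2 characters to the front (rotate right by 2).
On "gytvwpehgr" that produces "grgytvwpeh".

grgytvwpeh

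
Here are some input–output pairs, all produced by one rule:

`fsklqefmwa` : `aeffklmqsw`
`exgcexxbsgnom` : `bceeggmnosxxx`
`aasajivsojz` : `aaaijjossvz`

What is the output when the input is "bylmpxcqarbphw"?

abbchlmppqrwxy

The rule is to sort the characters into alphabetical order.
Doing the same to "bylmpxcqarbphw": "abbchlmppqrwxy".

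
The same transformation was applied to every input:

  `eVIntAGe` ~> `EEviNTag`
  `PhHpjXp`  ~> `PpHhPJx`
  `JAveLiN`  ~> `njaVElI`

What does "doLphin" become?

In each case the input is transformed by: move the last character to the front, then flip the case of every letter.
For "doLphin", step one produces "ndoLphi"; step two turns that into "NDOlPHI".

NDOlPHI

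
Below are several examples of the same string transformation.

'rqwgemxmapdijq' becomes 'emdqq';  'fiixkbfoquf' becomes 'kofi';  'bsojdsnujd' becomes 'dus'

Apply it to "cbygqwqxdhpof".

In each case the input is transformed by: keep one character in every 3, starting at position 2 (positions 2nd, 5th, 8th, ...), then move the first character to the end.
On "cbygqwqxdhpof": the first step gives "bqxp", and the second then gives "qxpb".

qxpb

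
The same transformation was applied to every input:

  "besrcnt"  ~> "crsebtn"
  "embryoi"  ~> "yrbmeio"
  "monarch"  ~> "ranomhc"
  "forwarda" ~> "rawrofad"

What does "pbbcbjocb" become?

What's happening: move the last 2 characters to the front (rotate right by 2), then reverse the string.
Starting from "pbbcbjocb": after the first operation, "cbpbbcbjo"; after the second, "ojbcbbpbc".

ojbcbbpbc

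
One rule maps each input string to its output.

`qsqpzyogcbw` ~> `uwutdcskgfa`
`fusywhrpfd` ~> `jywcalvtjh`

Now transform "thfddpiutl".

xljhhtmyxp

Looking at the pairs, the operation is to shift every letter 4 places forward in the alphabet (wrapping around).
"thfddpiutl" → "xljhhtmyxp".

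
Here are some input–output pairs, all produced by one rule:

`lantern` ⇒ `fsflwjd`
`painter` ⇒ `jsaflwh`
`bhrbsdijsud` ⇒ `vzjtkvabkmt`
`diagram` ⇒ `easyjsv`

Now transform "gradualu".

In each case the input is transformed by: shift every letter 8 places backward in the alphabet (wrapping around), then swap the first and last characters.
For "gradualu", step one produces "yjsvmsdm"; step two turns that into "mjsvmsdy".

mjsvmsdy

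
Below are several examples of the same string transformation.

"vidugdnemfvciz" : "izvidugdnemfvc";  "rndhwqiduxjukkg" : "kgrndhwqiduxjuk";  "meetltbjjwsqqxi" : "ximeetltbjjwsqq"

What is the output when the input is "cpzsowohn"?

The pattern: move the last 2 characters to the front (rotate right by 2).
Applying that to "cpzsowohn" gives "hncpzsowo".

hncpzsowo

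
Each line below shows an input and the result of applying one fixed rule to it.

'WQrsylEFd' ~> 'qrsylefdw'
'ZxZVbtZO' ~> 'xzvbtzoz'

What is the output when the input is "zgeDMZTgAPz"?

Looking at the pairs, the operation is to move the first character to the end, then convert every letter to lowercase.
"zgeDMZTgAPz" → "geDMZTgAPzz" → "gedmztgapzz".

gedmztgapzz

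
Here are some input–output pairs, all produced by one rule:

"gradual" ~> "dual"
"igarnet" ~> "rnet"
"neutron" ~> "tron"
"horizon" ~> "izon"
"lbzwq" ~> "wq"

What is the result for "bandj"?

The transformation: delete the first 3 characters.
So "bandj" becomes "dj".

dj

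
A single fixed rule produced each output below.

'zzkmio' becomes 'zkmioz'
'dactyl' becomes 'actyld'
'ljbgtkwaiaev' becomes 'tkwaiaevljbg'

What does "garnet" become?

Looking at the pairs, the operation is to swap the front and back halves of the string, then move the last 2 characters to the front (rotate right by 2).
Applying both steps to "garnet": "netgar", then "arnetg".
(Check on "ljbgtkwaiaev": → "waiaevljbgtk" → "tkwaiaevljbg" ✓)

arnetg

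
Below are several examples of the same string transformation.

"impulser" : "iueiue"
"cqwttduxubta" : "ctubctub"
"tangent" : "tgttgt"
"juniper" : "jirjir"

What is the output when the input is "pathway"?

Looking at the pairs, the operation is to keep one character in every 3, starting at position 1 (positions 1st, 4th, 7th, ...), then write the whole string twice.
Working it through for "pathway": intermediate "phy", final "phyphy".

phyphy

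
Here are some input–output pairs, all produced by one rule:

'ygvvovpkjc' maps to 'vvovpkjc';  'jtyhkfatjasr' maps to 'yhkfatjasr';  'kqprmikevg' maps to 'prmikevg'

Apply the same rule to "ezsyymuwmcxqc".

Rule — delete the first 2 characters.
So "ezsyymuwmcxqc" becomes "syymuwmcxqc".

syymuwmcxqc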